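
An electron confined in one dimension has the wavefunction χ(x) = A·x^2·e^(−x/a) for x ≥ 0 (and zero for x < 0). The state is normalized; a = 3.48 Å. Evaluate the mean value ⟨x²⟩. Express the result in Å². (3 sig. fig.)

The expectation value is the |χ|²-weighted average of x^2: ∫ x^2|χ|² dx.
Since the A² factors cancel between numerator and denominator, ⟨x²⟩ = 15·a^2/2.
With a = 3.48, ⟨x^2⟩ = 90.83.

⟨x^2⟩ ≈ 90.8 Å^2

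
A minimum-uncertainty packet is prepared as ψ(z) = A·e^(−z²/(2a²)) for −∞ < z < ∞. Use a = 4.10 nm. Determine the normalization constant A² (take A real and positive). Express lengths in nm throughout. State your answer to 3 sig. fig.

Require ∫ |ψ|² dz = 1 over the whole domain.
The integral (without the A² prefactor) comes out to √(π)·a.
Setting this equal to 1 gives A² = 1/(√(π)·a).
With a = 4.10: A² = 0.1376 and A = 0.3710.

A^2 ≈ 0.138 nm^(-1)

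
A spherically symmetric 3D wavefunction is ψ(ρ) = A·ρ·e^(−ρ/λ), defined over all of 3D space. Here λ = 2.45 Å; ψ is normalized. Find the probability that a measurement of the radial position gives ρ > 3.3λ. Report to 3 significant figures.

P ≈ 0.213

With dV = 4πρ²dρ, the probability is ∫|ψ|² dV over ρ > 3.3λ.
Normalization gives A² = 1/(3·π·λ^5).
Let u = ρ/λ; then A², 4π and the length scale all cancel, so P = ∫_{3.3}^{∞} u^4·e^(-2·u) du ÷ ∫_{0}^{∞} u^4·e^(-2·u) du.
With ∫ u^4·e^(-2·u) du = -(u^4/2 + u^3 + 3·u^2/2 + 3·u/2 + 3/4)·e^(-2·u) + C, the region integral is ≈ 0.15953 and the full one is 3/4.
This evaluates to P = 0.2127.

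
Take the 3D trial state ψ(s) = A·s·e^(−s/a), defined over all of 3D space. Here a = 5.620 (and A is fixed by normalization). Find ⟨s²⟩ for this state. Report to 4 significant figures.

⟨s^2⟩ ≈ 236.9

The expectation value is the |ψ|²-weighted average of s^2: ∫ s^2|ψ|² 4πs² ds.
With ∫₀^∞ s^6 e^(−αs) ds = 6!/α^7, evaluating both integrals, ⟨s²⟩ = 15·a^2/2.
With a = 5.620, ⟨s^2⟩ = 236.88.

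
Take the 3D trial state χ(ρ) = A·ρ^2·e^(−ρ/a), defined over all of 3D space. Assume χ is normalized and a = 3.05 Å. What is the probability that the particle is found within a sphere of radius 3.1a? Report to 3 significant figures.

P ≈ 0.426

Integrate the radial probability density 4πρ²|χ|² over ρ ≤ 3.1a.
Normalization gives A² = 1/(45·π·a^7/2).
Let u = ρ/a; then A², 4π and the length scale all cancel, so P = ∫_{0}^{3.1} u^6·e^(-2·u) du ÷ ∫_{0}^{∞} u^6·e^(-2·u) du.
Using ∫ u^6·e^(-2·u) du = -(4·u^6 + 12·u^5 + 30·u^4 + 60·u^3 + 90·u^2 + 90·u + 45)·e^(-2·u)/8, the numerator is ≈ 2.3951 and the denominator is 45/8.
The region integral divided by the full integral gives P = 0.4258.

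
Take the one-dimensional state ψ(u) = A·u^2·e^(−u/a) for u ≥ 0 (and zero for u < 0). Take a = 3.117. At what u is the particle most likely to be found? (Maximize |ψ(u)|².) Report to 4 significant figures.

The maximum of |ψ(u)|² occurs where its derivative vanishes.
This gives u = 2·a.
With a = 3.117, the most probable position is 6.2340.

u ≈ 6.234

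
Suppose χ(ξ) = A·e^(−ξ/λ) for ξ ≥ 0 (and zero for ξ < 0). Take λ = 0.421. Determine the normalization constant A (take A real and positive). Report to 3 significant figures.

We need A² ∫|f|² dξ = 1, taking the integral from 0 to ∞.
With χ = A·e^(−ξ/λ), the integral evaluates to A²·[λ/2].
Hence A² = 1/[λ/2].
Substituting λ = 0.421 gives A² = 4.751, so A = 2.180.

A ≈ 2.18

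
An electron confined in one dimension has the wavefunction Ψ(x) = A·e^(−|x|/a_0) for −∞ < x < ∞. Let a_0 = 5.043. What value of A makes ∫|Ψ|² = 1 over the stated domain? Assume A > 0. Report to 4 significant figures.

A ≈ 0.4453

The normalization condition is ∫|Ψ|² dx = 1 from −∞ to ∞.
With Ψ = A·e^(−|x|/a_0), the integral evaluates to A²·[a_0].
Hence A² = 1/[a_0].
With a_0 = 5.043: A² = 0.19829 and A = 0.44530.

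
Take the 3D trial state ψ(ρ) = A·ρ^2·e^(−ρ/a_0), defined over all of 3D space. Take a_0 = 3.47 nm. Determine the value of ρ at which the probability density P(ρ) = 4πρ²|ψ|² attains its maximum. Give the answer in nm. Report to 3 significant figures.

The maximum of P(ρ) = 4πρ²|ψ|² occurs where its derivative vanishes.
Solving yields ρ = 3·a_0.
With a_0 = 3.47, the most probable radial distance is 10.41 nm.

ρ ≈ 10.4 nm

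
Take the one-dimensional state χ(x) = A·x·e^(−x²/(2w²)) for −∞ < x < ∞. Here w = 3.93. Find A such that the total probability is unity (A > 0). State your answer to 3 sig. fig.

We need A² ∫|f|² dx = 1, taking the integral from −∞ to ∞.
Using the Gaussian integral ∫_{−∞}^{∞} e^(−αx²) dx = √(π/α), carrying out the integral gives A² · √(π)·w^3/2.
Setting this equal to 1 gives A² = 1/(√(π)·w^3/2).
Substituting w = 3.93 gives A² = 0.01859, so A = 0.1363.

A ≈ 0.136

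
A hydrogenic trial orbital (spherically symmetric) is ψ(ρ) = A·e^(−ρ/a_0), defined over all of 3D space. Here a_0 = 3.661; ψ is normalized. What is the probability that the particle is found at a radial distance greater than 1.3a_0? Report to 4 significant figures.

P ≈ 0.5184

P = ∫ |ψ|² 4πρ² dρ over ρ > 1.3a_0.
Normalization gives A² = 1/(π·a_0^3).
Let u = ρ/a_0; then A², 4π and the length scale all cancel, so P = ∫_{1.3}^{∞} u^2·e^(-2·u) du ÷ ∫_{0}^{∞} u^2·e^(-2·u) du.
An antiderivative of u^2·e^(-2·u) is -(2·u^2 + 2·u + 1)·e^(-2·u)/4; evaluating from 1.3 to ∞ gives 349·e^(-13/5)/200, while the full integral is 1/4.
Taking the ratio yields P = 0.51843.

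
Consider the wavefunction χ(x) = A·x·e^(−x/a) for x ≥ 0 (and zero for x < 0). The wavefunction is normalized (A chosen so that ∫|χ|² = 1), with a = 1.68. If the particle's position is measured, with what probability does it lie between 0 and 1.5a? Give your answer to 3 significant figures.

|χ|² is the probability density, so P = ∫_{0}^{1.5a} |χ|² dx.
With A² fixed by ∫|χ|² = 1, i.e. A² = (a^3/4)^(−1), substitute and integrate.
Substituting u = x/a, A² and the length scale cancel in the ratio: P = ∫_{0}^{1.5} u^2·e^(-2·u) du / ∫_{0}^{∞} u^2·e^(-2·u) du.
With ∫ u^2·e^(-2·u) du = -(2·u^2 + 2·u + 1)·e^(-2·u)/4 + C, the region integral is 1/4 - 17·e^(-3)/8 and the full one is 1/4.
Evaluating gives P = 0.5768.

P ≈ 0.577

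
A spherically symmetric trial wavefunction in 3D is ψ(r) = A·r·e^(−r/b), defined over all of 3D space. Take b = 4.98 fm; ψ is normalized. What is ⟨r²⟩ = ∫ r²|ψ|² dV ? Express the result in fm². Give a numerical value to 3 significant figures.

⟨r²⟩ = ∫ r^2 |ψ|² 4πr² dr over the full domain.
The ratio of the moment integral to the normalization integral gives ⟨r²⟩ = 15·b^2/2.
Putting b = 4.98 gives 186.0.

⟨r^2⟩ ≈ 186 fm^2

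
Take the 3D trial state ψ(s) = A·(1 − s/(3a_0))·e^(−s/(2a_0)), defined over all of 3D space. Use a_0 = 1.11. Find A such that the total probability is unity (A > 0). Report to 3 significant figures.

Normalization requires ∫|ψ|² 4πs² ds = 1, integrated from 0 to ∞.
The angular integral contributes 4π, leaving ∫₀^∞ s²|ψ|² ds.
Using ∫₀^∞ sⁿ e^(−αs) ds = n!/αⁿ⁺¹, carrying out the integral gives A² · 8·π·a_0^3/3.
Plugging in a_0 = 1.11 yields A = 0.2954.

A ≈ 0.295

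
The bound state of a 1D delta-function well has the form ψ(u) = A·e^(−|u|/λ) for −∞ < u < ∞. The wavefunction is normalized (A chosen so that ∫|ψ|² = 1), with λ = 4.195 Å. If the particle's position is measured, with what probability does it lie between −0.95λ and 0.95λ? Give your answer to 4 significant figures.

|ψ|² is the probability density, so P = ∫_{−0.95λ}^{0.95λ} |ψ|² du.
The normalization integral ∫|ψ|²du over the whole domain equals λ·A², and A² cancels in the ratio.
Both integrals are even about u = 0, so only the u ≥ 0 halves are needed (the factors of 2 cancel). In terms of t = u/λ (A² and the length scale cancel between numerator and denominator), P = [∫_{0}^{0.95} e^(-2·t) dt] / [∫_{0}^{∞} e^(-2·t) dt].
An antiderivative of e^(-2·t) is -e^(-2·t)/2; evaluating from 0 to 0.95 gives 1/2 - e^(-19/10)/2, while the full integral is 1/2.
The result is P = 0.85043.

P ≈ 0.8504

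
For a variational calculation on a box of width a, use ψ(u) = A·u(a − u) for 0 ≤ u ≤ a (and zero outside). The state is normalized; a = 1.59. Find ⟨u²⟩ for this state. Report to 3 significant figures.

The expectation value is the |ψ|²-weighted average of u^2: ∫ u^2|ψ|² du.
Expanding the polynomial and integrating term by term, since the A² factors cancel between numerator and denominator, ⟨u²⟩ = 2·a^2/7.
Putting a = 1.59 gives 0.7223.

⟨u^2⟩ ≈ 0.722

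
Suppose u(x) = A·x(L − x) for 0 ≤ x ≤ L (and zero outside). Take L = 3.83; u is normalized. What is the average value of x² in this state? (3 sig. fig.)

By definition ⟨x²⟩ = ∫ x^2 |u(x)|² dx.
Expanding the polynomial and integrating term by term, the ratio of the moment integral to the normalization integral gives ⟨x²⟩ = 2·L^2/7.
Putting L = 3.83 gives 4.191.

⟨x^2⟩ ≈ 4.19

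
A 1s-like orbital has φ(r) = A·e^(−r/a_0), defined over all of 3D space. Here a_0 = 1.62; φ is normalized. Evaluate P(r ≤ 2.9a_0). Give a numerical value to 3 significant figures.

Integrate the radial probability density 4πr²|φ|² over r ≤ 2.9a_0.
The full normalization integral is A²·[π·a_0^3] = 1, fixing A².
Let u = r/a_0; then A², 4π and the length scale all cancel, so P = ∫_{0}^{2.9} u^2·e^(-2·u) du ÷ ∫_{0}^{∞} u^2·e^(-2·u) du.
An antiderivative of u^2·e^(-2·u) is -(2·u^2 + 2·u + 1)·e^(-2·u)/4; evaluating from 0 to 2.9 gives 1/4 - 1181·e^(-29/5)/200, while the full integral is 1/4.
The region integral divided by the full integral gives P = 0.9285.

P ≈ 0.928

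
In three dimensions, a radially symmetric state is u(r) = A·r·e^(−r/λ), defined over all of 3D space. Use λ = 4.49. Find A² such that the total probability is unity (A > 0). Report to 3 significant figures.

A^2 ≈ 0.0000581

Normalization requires ∫|u|² 4πr² dr = 1, integrated from 0 to ∞.
(Spherical symmetry: dV = 4πr² dr.)
With ∫₀^∞ r^4 e^(−αr) dr = 4!/α^5, the integral (without the A² prefactor) comes out to 3·π·λ^5.
So A² = (3·π·λ^5)^(−1).
Plugging in λ = 4.49 yields A = 0.007625.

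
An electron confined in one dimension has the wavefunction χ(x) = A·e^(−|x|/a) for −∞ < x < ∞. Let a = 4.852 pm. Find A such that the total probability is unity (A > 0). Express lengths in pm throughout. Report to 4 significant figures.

Normalization requires ∫|χ|² dx = 1, integrated from −∞ to ∞.
With χ = A·e^(−|x|/a), the integral evaluates to A²·[a].
So A² = (a)^(−1).
With a = 4.852: A² = 0.20610 and A = 0.45398.

A ≈ 0.4540 pm^(-1/2)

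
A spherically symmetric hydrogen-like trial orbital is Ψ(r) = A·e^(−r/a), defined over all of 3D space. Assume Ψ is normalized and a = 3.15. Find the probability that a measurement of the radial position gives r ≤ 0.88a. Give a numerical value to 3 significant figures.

P ≈ 0.259

P = ∫ |Ψ|² 4πr² dr over r ≤ 0.88a.
A² is fixed by ∫₀^∞ 4πr²|Ψ|² dr = 1, i.e. A² = (π·a^3)^(−1).
Let u = r/a; then A², 4π and the length scale all cancel, so P = ∫_{0}^{0.88} u^2·e^(-2·u) du ÷ ∫_{0}^{∞} u^2·e^(-2·u) du.
Using ∫ u^2·e^(-2·u) du = -(2·u^2 + 2·u + 1)·e^(-2·u)/4, the numerator is 1/4 - 2693·e^(-44/25)/2500 and the denominator is 1/4.
This evaluates to P = 0.2587.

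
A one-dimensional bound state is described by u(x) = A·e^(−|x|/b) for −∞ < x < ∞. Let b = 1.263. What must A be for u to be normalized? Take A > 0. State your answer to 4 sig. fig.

The normalization condition is ∫|u|² dx = 1 from −∞ to ∞.
Using ∫₀^∞ xⁿ e^(−αx) dx = n!/αⁿ⁺¹, the integral (without the A² prefactor) comes out to b.
So A² = (b)^(−1).
With b = 1.263: A² = 0.79177 and A = 0.88981.

A ≈ 0.8898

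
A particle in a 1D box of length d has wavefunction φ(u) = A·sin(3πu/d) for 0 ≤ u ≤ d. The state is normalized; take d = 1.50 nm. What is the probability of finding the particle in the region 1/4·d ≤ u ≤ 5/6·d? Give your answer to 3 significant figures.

P ≈ 0.530

The probability is P = ∫ |φ|² du over [1/4·d, 5/6·d].
Since A² = 1/(d/2), this is the region integral divided by the full normalization integral.
Let t = u/d; then A² and the length scale cancel, so P = ∫_{1/4}^{5/6} sin(3·π·t)^2 dt ÷ ∫_{0}^{1} sin(3·π·t)^2 dt.
With ∫ sin(3·π·t)^2 dt = t/2 - sin(6·π·t)/(12·π) + C, the region integral is 7/24 - 1/(12·π) and the full one is 1/2.
This works out to P = (-2 + 7·π)/(12·π).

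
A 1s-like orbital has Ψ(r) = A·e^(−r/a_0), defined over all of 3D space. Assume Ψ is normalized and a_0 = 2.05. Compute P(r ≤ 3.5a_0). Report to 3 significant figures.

P = ∫ |Ψ|² 4πr² dr over r ≤ 3.5a_0.
The full normalization integral is A²·[π·a_0^3] = 1, fixing A².
Substituting u = r/a_0, A², 4π and the length scale all cancel in the ratio: P = ∫_{0}^{3.5} u^2·e^(-2·u) du / ∫_{0}^{∞} u^2·e^(-2·u) du.
With ∫ u^2·e^(-2·u) du = -(2·u^2 + 2·u + 1)·e^(-2·u)/4 + C, the region integral is 1/4 - 65·e^(-7)/8 and the full one is 1/4.
The region integral divided by the full integral gives P = 0.9704.

P ≈ 0.970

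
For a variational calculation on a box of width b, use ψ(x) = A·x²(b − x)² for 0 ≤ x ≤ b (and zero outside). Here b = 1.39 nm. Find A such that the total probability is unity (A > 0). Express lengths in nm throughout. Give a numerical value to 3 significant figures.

A ≈ 5.70 nm^(-9/2)

The normalization condition is ∫|ψ|² dx = 1 from 0 to b.
Expanding the polynomial and integrating term by term, carrying out the integral gives A² · b^9/630.
So A² = (b^9/630)^(−1).
Substituting b = 1.39 gives A² = 32.52, so A = 5.703.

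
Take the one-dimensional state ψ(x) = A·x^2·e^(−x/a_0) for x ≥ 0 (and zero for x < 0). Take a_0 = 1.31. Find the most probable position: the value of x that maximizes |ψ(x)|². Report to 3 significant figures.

Differentiate |ψ(x)|² with respect to x and set to zero.
Solving yields x = 2·a_0.
With a_0 = 1.31, the most probable position is 2.620.

x ≈ 2.62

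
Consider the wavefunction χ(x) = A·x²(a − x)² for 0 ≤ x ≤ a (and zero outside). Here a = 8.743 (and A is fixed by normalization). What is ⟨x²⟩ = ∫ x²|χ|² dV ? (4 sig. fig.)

By definition ⟨x²⟩ = ∫ x^2 |χ(x)|² dx.
Expanding the polynomial and integrating term by term, since the A² factors cancel between numerator and denominator, ⟨x²⟩ = 3·a^2/11.
With a = 8.743, ⟨x^2⟩ = 20.847.

⟨x^2⟩ ≈ 20.85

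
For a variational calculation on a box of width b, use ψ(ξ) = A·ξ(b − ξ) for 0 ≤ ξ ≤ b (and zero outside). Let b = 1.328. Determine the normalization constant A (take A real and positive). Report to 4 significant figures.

We need A² ∫|f|² dξ = 1, taking the integral from 0 to b.
The integral (without the A² prefactor) comes out to b^5/30.
Plugging in b = 1.328 yields A = 2.6950.

A ≈ 2.695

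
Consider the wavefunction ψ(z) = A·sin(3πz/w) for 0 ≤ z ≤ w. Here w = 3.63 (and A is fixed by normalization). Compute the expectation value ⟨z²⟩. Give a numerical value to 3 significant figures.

The expectation value is the |ψ|²-weighted average of z^2: ∫ z^2|ψ|² dz.
Since the A² factors cancel between numerator and denominator, ⟨z²⟩ = -w^2/(18·π^2) + w^2/3.
Putting w = 3.63 gives 4.318.

⟨z^2⟩ ≈ 4.32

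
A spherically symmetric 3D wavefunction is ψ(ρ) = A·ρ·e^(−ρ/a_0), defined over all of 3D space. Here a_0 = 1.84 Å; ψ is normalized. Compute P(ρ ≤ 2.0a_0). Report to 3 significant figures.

With dV = 4πρ²dρ, the probability is ∫|ψ|² dV over ρ ≤ 2.0a_0.
Normalization gives A² = 1/(3·π·a_0^5).
Let u = ρ/a_0; then A², 4π and the length scale all cancel, so P = ∫_{0}^{2.0} u^4·e^(-2·u) du ÷ ∫_{0}^{∞} u^4·e^(-2·u) du.
Using ∫ u^4·e^(-2·u) du = -(u^4/2 + u^3 + 3·u^2/2 + 3·u/2 + 3/4)·e^(-2·u), the numerator is 3/4 - 103·e^(-4)/4 and the denominator is 3/4.
This evaluates to P = 0.3712.

P ≈ 0.371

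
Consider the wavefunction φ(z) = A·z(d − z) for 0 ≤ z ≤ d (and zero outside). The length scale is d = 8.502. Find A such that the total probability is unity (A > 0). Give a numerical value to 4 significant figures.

A ≈ 0.02599

Require ∫ |φ|² dz = 1 over the whole domain.
Expanding the polynomial and integrating term by term, the integral (without the A² prefactor) comes out to d^5/30.
Hence A² = 1/[d^5/30].
With d = 8.502: A² = 0.00067533 and A = 0.025987.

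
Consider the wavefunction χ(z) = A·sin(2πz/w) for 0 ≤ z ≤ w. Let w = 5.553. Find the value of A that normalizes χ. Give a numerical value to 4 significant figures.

A ≈ 0.6001

Normalization requires ∫|χ|² dz = 1, integrated from 0 to w.
Using sin²θ = (1 − cos 2θ)/2, carrying out the integral gives A² · w/2.
Substituting w = 5.553 gives A² = 0.36017, so A = 0.60014.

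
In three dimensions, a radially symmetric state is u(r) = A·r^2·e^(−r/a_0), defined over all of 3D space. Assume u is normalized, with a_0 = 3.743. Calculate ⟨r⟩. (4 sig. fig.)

⟨r⟩ = ∫ r |u|² 4πr² dr over the full domain.
The ratio of the moment integral to the normalization integral gives ⟨r⟩ = 7·a_0/2.
Putting a_0 = 3.743 gives 13.101.

⟨r⟩ ≈ 13.10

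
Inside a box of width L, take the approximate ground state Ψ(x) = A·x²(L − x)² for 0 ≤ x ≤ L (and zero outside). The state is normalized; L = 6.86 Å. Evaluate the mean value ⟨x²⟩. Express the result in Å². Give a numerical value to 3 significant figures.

⟨x^2⟩ ≈ 12.8 Å^2

By definition ⟨x²⟩ = ∫ x^2 |Ψ(x)|² dx.
Since the A² factors cancel between numerator and denominator, ⟨x²⟩ = 3·L^2/11.
With L = 6.86, ⟨x^2⟩ = 12.83.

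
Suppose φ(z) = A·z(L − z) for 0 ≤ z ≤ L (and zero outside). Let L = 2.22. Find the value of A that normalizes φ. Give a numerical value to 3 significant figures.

We need A² ∫|f|² dz = 1, taking the integral from 0 to L.
Expanding the polynomial and integrating term by term, with φ = A·z(L − z), the integral evaluates to A²·[L^5/30].
So A² = (L^5/30)^(−1).
Plugging in L = 2.22 yields A = 0.7459.

A ≈ 0.746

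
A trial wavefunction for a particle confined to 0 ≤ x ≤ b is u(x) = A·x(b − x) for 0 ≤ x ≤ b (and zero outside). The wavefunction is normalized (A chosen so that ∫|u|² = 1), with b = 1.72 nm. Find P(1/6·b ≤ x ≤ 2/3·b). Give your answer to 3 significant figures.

|u|² is the probability density, so P = ∫_{1/6·b}^{2/3·b} |u|² dx.
Since A² = 1/(b^5/30), this is the region integral divided by the full normalization integral.
Let t = x/b; then A² and the length scale cancel, so P = ∫_{1/6}^{2/3} t^2·(1 - t)^2 dt ÷ ∫_{0}^{1} t^2·(1 - t)^2 dt.
An antiderivative of t^2·(1 - t)^2 is t^3·(6·t^2 - 15·t + 10)/30; evaluating from 1/6 to 2/3 gives 163/6480, while the full integral is 1/30.
Taking the ratio, P = 163/216.

P ≈ 0.755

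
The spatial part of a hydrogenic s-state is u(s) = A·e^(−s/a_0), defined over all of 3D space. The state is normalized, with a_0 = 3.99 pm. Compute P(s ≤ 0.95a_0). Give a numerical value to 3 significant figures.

P ≈ 0.296

Integrate the radial probability density 4πs²|u|² over s ≤ 0.95a_0.
The full normalization integral is A²·[π·a_0^3] = 1, fixing A².
In terms of t = s/a_0 (A², 4π and the length scale all cancel between numerator and denominator), P = [∫_{0}^{0.95} t^2·e^(-2·t) dt] / [∫_{0}^{∞} t^2·e^(-2·t) dt].
An antiderivative of t^2·e^(-2·t) is -(2·t^2 + 2·t + 1)·e^(-2·t)/4; evaluating from 0 to 0.95 gives 1/4 - 941·e^(-19/10)/800, while the full integral is 1/4.
This evaluates to P = 0.2963.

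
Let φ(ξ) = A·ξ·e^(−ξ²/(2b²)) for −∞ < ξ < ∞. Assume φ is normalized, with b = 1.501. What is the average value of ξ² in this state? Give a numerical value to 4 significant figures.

By definition ⟨ξ²⟩ = ∫ ξ^2 |φ(ξ)|² dξ.
With ∫_{−∞}^{∞} ξ^(2m) e^(−αξ²) dξ = (2m−1)!!·√π / (2^m α^(m+1/2)), the ratio of the moment integral to the normalization integral gives ⟨ξ²⟩ = 3·b^2/2.
With b = 1.501, ⟨ξ^2⟩ = 3.3795.

⟨ξ^2⟩ ≈ 3.380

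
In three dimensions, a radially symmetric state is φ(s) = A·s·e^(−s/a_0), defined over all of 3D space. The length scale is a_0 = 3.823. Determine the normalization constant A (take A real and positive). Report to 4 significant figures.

A ≈ 0.01140

Require ∫ |φ|² 4πs² ds = 1 over the whole domain.
Recall ∫₀^∞ s^m e^(−s/β) ds = m!·β^(m+1), ∫|φ|² 4πs² ds = A²·(3·π·a_0^5).
So A² = (3·π·a_0^5)^(−1).
With a_0 = 3.823: A² = 0.00012993 and A = 0.011399.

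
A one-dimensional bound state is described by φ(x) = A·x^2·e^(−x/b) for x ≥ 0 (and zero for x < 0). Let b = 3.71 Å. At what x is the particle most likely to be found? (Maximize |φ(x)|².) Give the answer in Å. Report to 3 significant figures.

Differentiate |φ(x)|² with respect to x and set to zero.
Solving yields x = 2·b.
With b = 3.71, the most probable position is 7.420 Å.

x ≈ 7.42 Å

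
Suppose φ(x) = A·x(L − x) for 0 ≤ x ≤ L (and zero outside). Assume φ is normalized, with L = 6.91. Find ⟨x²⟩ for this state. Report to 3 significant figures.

By definition ⟨x²⟩ = ∫ x^2 |φ(x)|² dx.
The ratio of the moment integral to the normalization integral gives ⟨x²⟩ = 2·L^2/7.
With L = 6.91, ⟨x^2⟩ = 13.64.

⟨x^2⟩ ≈ 13.6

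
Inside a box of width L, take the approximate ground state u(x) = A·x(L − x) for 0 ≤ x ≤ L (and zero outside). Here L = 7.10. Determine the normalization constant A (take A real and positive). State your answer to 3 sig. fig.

A ≈ 0.0408

Require ∫ |u|² dx = 1 over the whole domain.
Carrying out the integral gives A² · L^5/30.
Setting this equal to 1 gives A² = 1/(L^5/30).
Plugging in L = 7.10 yields A = 0.04078.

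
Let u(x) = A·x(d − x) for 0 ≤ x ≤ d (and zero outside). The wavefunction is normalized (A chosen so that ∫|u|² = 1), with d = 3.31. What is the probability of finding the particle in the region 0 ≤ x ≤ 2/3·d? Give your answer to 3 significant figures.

P = ∫_{0}^{2/3·d} |u(x)|² dx.
The normalization integral ∫|u|²dx over the whole domain equals d^5/30·A², and A² cancels in the ratio.
In terms of t = x/d (A² and the length scale cancel between numerator and denominator), P = [∫_{0}^{2/3} t^2·(1 - t)^2 dt] / [∫_{0}^{1} t^2·(1 - t)^2 dt].
An antiderivative of t^2·(1 - t)^2 is t^3·(6·t^2 - 15·t + 10)/30; evaluating from 0 to 2/3 gives 32/1215, while the full integral is 1/30.
The result is P = 64/81.

P ≈ 0.790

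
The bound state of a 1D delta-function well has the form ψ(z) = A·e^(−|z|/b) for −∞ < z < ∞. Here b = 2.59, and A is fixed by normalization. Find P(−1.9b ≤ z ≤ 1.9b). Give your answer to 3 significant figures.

P ≈ 0.978

|ψ|² is the probability density, so P = ∫_{−1.9b}^{1.9b} |ψ|² dz.
Since A² = 1/(b), this is the region integral divided by the full normalization integral.
Both integrals are even about z = 0, so only the z ≥ 0 halves are needed (the factors of 2 cancel). Let u = z/b; then A² and the length scale cancel, so P = ∫_{0}^{1.9} e^(-2·u) du ÷ ∫_{0}^{∞} e^(-2·u) du.
With ∫ e^(-2·u) du = -e^(-2·u)/2 + C, the region integral is 1/2 - e^(-19/5)/2 and the full one is 1/2.
Evaluating gives P = 0.9776.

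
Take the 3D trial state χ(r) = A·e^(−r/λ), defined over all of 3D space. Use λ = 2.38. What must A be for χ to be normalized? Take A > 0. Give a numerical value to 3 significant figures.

Require ∫ |χ|² 4πr² dr = 1 over the whole domain.
In 3D with spherical symmetry the volume element is 4πr² dr.
Using ∫₀^∞ rⁿ e^(−αr) dr = n!/αⁿ⁺¹, ∫|χ|² 4πr² dr = A²·(π·λ^3).
Hence A² = 1/[π·λ^3].
With λ = 2.38: A² = 0.02361 and A = 0.1537.

A ≈ 0.154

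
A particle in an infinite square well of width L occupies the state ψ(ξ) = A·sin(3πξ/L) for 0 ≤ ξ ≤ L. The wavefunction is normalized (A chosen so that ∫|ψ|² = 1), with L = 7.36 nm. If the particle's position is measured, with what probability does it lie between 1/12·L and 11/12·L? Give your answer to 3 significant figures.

P ≈ 0.939

P = ∫_{1/12·L}^{11/12·L} |ψ(ξ)|² dξ.
With A² fixed by ∫|ψ|² = 1, i.e. A² = (L/2)^(−1), substitute and integrate.
Let u = ξ/L; then A² and the length scale cancel, so P = ∫_{1/12}^{11/12} sin(3·π·u)^2 du ÷ ∫_{0}^{1} sin(3·π·u)^2 du.
An antiderivative of sin(3·π·u)^2 is u/2 - sin(6·π·u)/(12·π); evaluating from 1/12 to 11/12 gives 1/(6·π) + 5/12, while the full integral is 1/2.
This works out to P = (2 + 5·π)/(6·π).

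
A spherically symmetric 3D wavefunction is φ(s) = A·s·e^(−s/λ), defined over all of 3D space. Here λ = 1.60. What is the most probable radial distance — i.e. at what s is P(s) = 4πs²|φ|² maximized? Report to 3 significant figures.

Differentiate P(s) = 4πs²|φ|² with respect to s and set to zero.
Solving yields s = 2·λ.
With λ = 1.60, the most probable radial distance is 3.200.

s ≈ 3.20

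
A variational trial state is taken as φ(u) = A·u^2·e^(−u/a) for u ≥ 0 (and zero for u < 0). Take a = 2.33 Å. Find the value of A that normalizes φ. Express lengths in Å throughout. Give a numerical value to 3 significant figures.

The normalization condition is ∫|φ|² du = 1 from 0 to ∞.
With ∫₀^∞ u^4 e^(−αu) du = 4!/α^5, ∫|φ|² du = A²·(3·a^5/4).
So A² = (3·a^5/4)^(−1).
With a = 2.33: A² = 0.01942 and A = 0.1393.

A ≈ 0.139 Å^(-5/2)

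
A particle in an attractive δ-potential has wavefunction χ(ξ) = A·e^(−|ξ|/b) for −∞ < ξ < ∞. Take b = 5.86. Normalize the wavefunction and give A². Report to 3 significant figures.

A^2 ≈ 0.171

We need A² ∫|f|² dξ = 1, taking the integral from −∞ to ∞.
Recall ∫₀^∞ ξ^m e^(−ξ/β) dξ = m!·β^(m+1), the integral (without the A² prefactor) comes out to b.
Substituting b = 5.86 gives A² = 0.1706, so A = 0.4131.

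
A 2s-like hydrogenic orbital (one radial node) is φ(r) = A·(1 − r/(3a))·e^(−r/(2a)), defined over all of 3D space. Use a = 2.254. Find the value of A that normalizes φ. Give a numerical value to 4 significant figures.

We need A² ∫|f|² 4πr² dr = 1, taking the integral from 0 to ∞.
The angular integral contributes 4π, leaving ∫₀^∞ r²|φ|² dr.
Carrying out the integral gives A² · 8·π·a^3/3.
Setting this equal to 1 gives A² = 1/(8·π·a^3/3).
Plugging in a = 2.254 yields A = 0.10210.

A ≈ 0.1021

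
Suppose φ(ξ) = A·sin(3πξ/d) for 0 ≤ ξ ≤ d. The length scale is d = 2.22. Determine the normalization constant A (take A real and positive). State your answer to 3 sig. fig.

Require ∫ |φ|² dξ = 1 over the whole domain.
With ∫₀^d sin²(nπξ/d) dξ = d/2, with φ = A·sin(3πξ/d), the integral evaluates to A²·[d/2].
Setting this equal to 1 gives A² = 1/(d/2).
Plugging in d = 2.22 yields A = 0.9492.

A ≈ 0.949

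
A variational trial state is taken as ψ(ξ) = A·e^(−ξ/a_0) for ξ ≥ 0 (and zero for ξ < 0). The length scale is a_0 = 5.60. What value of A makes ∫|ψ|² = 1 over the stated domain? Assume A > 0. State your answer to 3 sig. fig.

A ≈ 0.598

The normalization condition is ∫|ψ|² dξ = 1 from 0 to ∞.
Using ∫₀^∞ ξⁿ e^(−αξ) dξ = n!/αⁿ⁺¹, with ψ = A·e^(−ξ/a_0), the integral evaluates to A²·[a_0/2].
Hence A² = 1/[a_0/2].
Substituting a_0 = 5.60 gives A² = 0.3571, so A = 0.5976.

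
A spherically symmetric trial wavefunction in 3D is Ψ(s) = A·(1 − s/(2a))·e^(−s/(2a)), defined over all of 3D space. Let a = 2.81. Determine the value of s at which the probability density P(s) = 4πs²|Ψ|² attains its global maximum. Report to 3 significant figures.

The maximum of P(s) = 4πs²|Ψ|² occurs where its derivative vanishes.
This gives s = a·(√(5) + 3).
With a = 2.81, the most probable radial distance is 14.71.

s ≈ 14.7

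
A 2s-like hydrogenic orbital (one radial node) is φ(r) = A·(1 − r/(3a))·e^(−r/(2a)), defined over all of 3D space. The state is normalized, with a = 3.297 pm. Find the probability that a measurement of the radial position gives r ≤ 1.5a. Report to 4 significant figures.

P ≈ 0.2539

With dV = 4πr²dr, the probability is ∫|φ|² dV over r ≤ 1.5a.
A² is fixed by ∫₀^∞ 4πr²|φ|² dr = 1, i.e. A² = (8·π·a^3/3)^(−1).
In terms of u = r/a (A², 4π and the length scale all cancel between numerator and denominator), P = [∫_{0}^{1.5} u^2·(1 - u/3)^2·e^(-u) du] / [∫_{0}^{∞} u^2·(1 - u/3)^2·e^(-u) du].
An antiderivative of u^2·(1 - u/3)^2·e^(-u) is (-u^4 + 2·u^3 - 3·u^2 - 6·u - 6)·e^(-u)/9; evaluating from 0 to 1.5 gives 2/3 - 107·e^(-3/2)/48, while the full integral is 2/3.
The region integral divided by the full integral gives P = 0.25391.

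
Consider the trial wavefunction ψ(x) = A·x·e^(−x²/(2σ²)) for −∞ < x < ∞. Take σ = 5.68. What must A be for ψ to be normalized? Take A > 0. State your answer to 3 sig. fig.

A ≈ 0.0785

Require ∫ |ψ|² dx = 1 over the whole domain.
Differentiating ∫e^(−αx²) dx = √(π/α) under α to get the higher moments, with ψ = A·x·e^(−x²/(2σ²)), the integral evaluates to A²·[√(π)·σ^3/2].
Hence A² = 1/[√(π)·σ^3/2].
Plugging in σ = 5.68 yields A = 0.07847.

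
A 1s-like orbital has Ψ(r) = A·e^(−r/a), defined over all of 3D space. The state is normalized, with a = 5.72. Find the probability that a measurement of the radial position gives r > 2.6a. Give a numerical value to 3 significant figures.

P ≈ 0.109

P = ∫ |Ψ|² 4πr² dr over r > 2.6a.
The full normalization integral is A²·[π·a^3] = 1, fixing A².
In terms of u = r/a (A², 4π and the length scale all cancel between numerator and denominator), P = [∫_{2.6}^{∞} u^2·e^(-2·u) du] / [∫_{0}^{∞} u^2·e^(-2·u) du].
An antiderivative of u^2·e^(-2·u) is -(2·u^2 + 2·u + 1)·e^(-2·u)/4; evaluating from 2.6 to ∞ gives 493·e^(-26/5)/100, while the full integral is 1/4.
Taking the ratio yields P = 0.1088.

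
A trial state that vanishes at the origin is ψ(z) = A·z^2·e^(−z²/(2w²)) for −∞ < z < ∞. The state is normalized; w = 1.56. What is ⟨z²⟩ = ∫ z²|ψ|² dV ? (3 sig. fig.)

⟨z²⟩ = ∫ z^2 |ψ|² dz over the full domain.
Since the A² factors cancel between numerator and denominator, ⟨z²⟩ = 5·w^2/2.
With w = 1.56, ⟨z^2⟩ = 6.084.

⟨z^2⟩ ≈ 6.08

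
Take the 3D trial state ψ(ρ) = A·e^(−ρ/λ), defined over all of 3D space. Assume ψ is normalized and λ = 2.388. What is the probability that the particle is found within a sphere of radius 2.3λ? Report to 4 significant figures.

P ≈ 0.8374

With dV = 4πρ²dρ, the probability is ∫|ψ|² dV over ρ ≤ 2.3λ.
Normalization gives A² = 1/(π·λ^3).
In terms of u = ρ/λ (A², 4π and the length scale all cancel between numerator and denominator), P = [∫_{0}^{2.3} u^2·e^(-2·u) du] / [∫_{0}^{∞} u^2·e^(-2·u) du].
With ∫ u^2·e^(-2·u) du = -(2·u^2 + 2·u + 1)·e^(-2·u)/4 + C, the region integral is 1/4 - 809·e^(-23/5)/200 and the full one is 1/4.
The region integral divided by the full integral gives P = 0.83736.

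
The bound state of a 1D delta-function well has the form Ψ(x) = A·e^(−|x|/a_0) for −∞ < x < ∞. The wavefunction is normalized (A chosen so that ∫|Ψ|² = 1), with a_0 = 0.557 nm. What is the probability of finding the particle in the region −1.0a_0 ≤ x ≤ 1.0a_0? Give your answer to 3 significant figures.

P ≈ 0.865

|Ψ|² is the probability density, so P = ∫_{−1.0a_0}^{1.0a_0} |Ψ|² dx.
Since A² = 1/(a_0), this is the region integral divided by the full normalization integral.
Both integrals are even about x = 0, so only the x ≥ 0 halves are needed (the factors of 2 cancel). In terms of u = x/a_0 (A² and the length scale cancel between numerator and denominator), P = [∫_{0}^{1.0} e^(-2·u) du] / [∫_{0}^{∞} e^(-2·u) du].
Using ∫ e^(-2·u) du = -e^(-2·u)/2, the numerator is 1/2 - e^(-2)/2 and the denominator is 1/2.
This works out to P = 0.8647.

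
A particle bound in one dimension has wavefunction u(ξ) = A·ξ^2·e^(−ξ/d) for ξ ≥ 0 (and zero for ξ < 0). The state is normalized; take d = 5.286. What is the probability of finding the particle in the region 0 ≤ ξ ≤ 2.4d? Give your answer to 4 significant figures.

|u|² is the probability density, so P = ∫_{0}^{2.4d} |u|² dξ.
The normalization integral ∫|u|²dξ over the whole domain equals 3·d^5/4·A², and A² cancels in the ratio.
Substituting t = ξ/d, A² and the length scale cancel in the ratio: P = ∫_{0}^{2.4} t^4·e^(-2·t) dt / ∫_{0}^{∞} t^4·e^(-2·t) dt.
With ∫ t^4·e^(-2·t) dt = -(t^4/2 + t^3 + 3·t^2/2 + 3·t/2 + 3/4)·e^(-2·t) + C, the region integral is ≈ 0.392806 and the full one is 3/4.
The result is P = 0.52374.

P ≈ 0.5237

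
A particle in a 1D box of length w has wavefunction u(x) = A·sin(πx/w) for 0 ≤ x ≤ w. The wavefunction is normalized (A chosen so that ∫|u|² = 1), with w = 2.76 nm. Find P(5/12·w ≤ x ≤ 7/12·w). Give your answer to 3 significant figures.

P ≈ 0.326

P = ∫_{5/12·w}^{7/12·w} |u(x)|² dx.
The normalization integral ∫|u|²dx over the whole domain equals w/2·A², and A² cancels in the ratio.
In terms of t = x/w (A² and the length scale cancel between numerator and denominator), P = [∫_{5/12}^{7/12} sin(π·t)^2 dt] / [∫_{0}^{1} sin(π·t)^2 dt].
With ∫ sin(π·t)^2 dt = t/2 - sin(2·π·t)/(4·π) + C, the region integral is 1/(4·π) + 1/12 and the full one is 1/2.
Evaluating gives P = (3 + π)/(6·π).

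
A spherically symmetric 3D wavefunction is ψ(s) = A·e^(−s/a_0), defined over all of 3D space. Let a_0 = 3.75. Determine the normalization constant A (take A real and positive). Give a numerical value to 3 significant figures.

The normalization condition is ∫|ψ|² 4πs² ds = 1 from 0 to ∞.
With ∫₀^∞ s^2 e^(−αs) ds = 2!/α^3, the integral (without the A² prefactor) comes out to π·a_0^3.
So A² = (π·a_0^3)^(−1).
Substituting a_0 = 3.75 gives A² = 0.006036, so A = 0.07769.

A ≈ 0.0777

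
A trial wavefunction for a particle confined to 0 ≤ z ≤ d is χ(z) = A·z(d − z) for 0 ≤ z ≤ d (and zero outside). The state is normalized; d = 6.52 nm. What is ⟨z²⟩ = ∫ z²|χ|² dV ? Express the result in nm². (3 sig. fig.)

⟨z^2⟩ ≈ 12.1 nm^2

The expectation value is the |χ|²-weighted average of z^2: ∫ z^2|χ|² dz.
Expanding the polynomial and integrating term by term, evaluating both integrals, ⟨z²⟩ = 2·d^2/7.
With d = 6.52, ⟨z^2⟩ = 12.15.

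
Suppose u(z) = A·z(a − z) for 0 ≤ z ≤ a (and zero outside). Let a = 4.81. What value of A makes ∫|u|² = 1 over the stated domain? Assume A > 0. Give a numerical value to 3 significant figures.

Require ∫ |u|² dz = 1 over the whole domain.
Expanding the polynomial and integrating term by term, the integral (without the A² prefactor) comes out to a^5/30.
Hence A² = 1/[a^5/30].
Plugging in a = 4.81 yields A = 0.1079.

A ≈ 0.108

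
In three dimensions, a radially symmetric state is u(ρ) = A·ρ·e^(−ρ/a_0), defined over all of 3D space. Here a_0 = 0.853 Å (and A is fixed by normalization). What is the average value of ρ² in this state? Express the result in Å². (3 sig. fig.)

The expectation value is the |u|²-weighted average of ρ^2: ∫ ρ^2|u|² 4πρ² dρ.
Using ∫₀^∞ ρⁿ e^(−αρ) dρ = n!/αⁿ⁺¹, since the A² factors cancel between numerator and denominator, ⟨ρ²⟩ = 15·a_0^2/2.
With a_0 = 0.853, ⟨ρ^2⟩ = 5.457.

⟨ρ^2⟩ ≈ 5.46 Å^2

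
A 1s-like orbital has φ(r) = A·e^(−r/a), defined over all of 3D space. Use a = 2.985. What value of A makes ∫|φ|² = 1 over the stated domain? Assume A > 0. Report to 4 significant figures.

Require ∫ |φ|² 4πr² dr = 1 over the whole domain.
The angular integral contributes 4π, leaving ∫₀^∞ r²|φ|² dr.
The integral (without the A² prefactor) comes out to π·a^3.
With a = 2.985: A² = 0.011968 and A = 0.10940.

A ≈ 0.1094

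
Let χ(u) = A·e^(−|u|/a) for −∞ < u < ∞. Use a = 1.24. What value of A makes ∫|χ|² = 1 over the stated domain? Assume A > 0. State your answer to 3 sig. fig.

A ≈ 0.898

We need A² ∫|f|² du = 1, taking the integral from −∞ to ∞.
With ∫₀^∞ u^0 e^(−αu) du = 0!/α^1, ∫|χ|² du = A²·(a).
Hence A² = 1/[a].
Plugging in a = 1.24 yields A = 0.8980.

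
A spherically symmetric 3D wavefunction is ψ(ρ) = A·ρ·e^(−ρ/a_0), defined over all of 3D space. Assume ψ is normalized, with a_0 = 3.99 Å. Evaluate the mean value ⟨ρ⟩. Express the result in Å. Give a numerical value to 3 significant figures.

⟨ρ⟩ ≈ 9.98 Å

By definition ⟨ρ⟩ = ∫ ρ |ψ(ρ)|² 4πρ² dρ.
With ∫₀^∞ ρ^5 e^(−αρ) dρ = 5!/α^6, the ratio of the moment integral to the normalization integral gives ⟨ρ⟩ = 5·a_0/2.
Putting a_0 = 3.99 gives 9.975.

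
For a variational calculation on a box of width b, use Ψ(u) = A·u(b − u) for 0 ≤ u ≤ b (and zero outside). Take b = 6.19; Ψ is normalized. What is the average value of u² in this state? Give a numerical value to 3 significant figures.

⟨u^2⟩ ≈ 10.9

By definition ⟨u²⟩ = ∫ u^2 |Ψ(u)|² du.
The ratio of the moment integral to the normalization integral gives ⟨u²⟩ = 2·b^2/7.
Putting b = 6.19 gives 10.95.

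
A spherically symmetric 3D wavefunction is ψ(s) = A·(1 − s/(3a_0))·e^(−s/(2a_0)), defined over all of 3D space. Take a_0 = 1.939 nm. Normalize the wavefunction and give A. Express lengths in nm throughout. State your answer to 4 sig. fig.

Normalization requires ∫|ψ|² 4πs² ds = 1, integrated from 0 to ∞.
The angular integral contributes 4π, leaving ∫₀^∞ s²|ψ|² ds.
∫|ψ|² 4πs² ds = A²·(8·π·a_0^3/3).
Hence A² = 1/[8·π·a_0^3/3].
With a_0 = 1.939: A² = 0.016374 and A = 0.12796.

A ≈ 0.1280 nm^(-3/2)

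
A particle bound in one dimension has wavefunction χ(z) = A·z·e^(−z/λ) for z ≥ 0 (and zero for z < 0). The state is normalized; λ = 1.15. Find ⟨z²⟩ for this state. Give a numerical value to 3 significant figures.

By definition ⟨z²⟩ = ∫ z^2 |χ(z)|² dz.
With ∫₀^∞ z^4 e^(−αz) dz = 4!/α^5, since the A² factors cancel between numerator and denominator, ⟨z²⟩ = 3·λ^2.
With λ = 1.15, ⟨z^2⟩ = 3.968.

⟨z^2⟩ ≈ 3.97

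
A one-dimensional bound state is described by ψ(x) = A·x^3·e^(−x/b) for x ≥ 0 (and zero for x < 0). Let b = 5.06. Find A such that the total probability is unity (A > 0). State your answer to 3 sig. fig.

A ≈ 0.00145

The normalization condition is ∫|ψ|² dx = 1 from 0 to ∞.
With ∫₀^∞ x^6 e^(−αx) dx = 6!/α^7, the integral (without the A² prefactor) comes out to 45·b^7/8.
So A² = (45·b^7/8)^(−1).
Substituting b = 5.06 gives A² = 0.000002093, so A = 0.001447.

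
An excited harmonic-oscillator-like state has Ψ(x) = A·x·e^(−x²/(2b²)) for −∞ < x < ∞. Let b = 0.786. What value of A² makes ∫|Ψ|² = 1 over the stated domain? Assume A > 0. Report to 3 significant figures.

A^2 ≈ 2.32

Require ∫ |Ψ|² dx = 1 over the whole domain.
With ∫_{−∞}^{∞} x^(2m) e^(−αx²) dx = (2m−1)!!·√π / (2^m α^(m+1/2)), with Ψ = A·x·e^(−x²/(2b²)), the integral evaluates to A²·[√(π)·b^3/2].
So A² = (√(π)·b^3/2)^(−1).
Plugging in b = 0.786 yields A = 1.524.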